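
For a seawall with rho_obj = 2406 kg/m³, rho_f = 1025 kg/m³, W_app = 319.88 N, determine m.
Formula: W_{app} = mg\left(1 - \frac{\rho_f}{\rho_{obj}}\right)
Substituting knowns: 319.88 = m·9.81·(1 − 1025/2406)
Solving for m: m = 319.88/(9.81·(1 − 1025/2406)) = 56.81 kg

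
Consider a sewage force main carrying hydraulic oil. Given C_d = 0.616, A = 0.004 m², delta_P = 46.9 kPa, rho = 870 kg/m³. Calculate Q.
Formula: Q = C_d A \sqrt{\frac{2 \Delta P}{\rho}}
Q = 0.616·0.004·√(2·(46.9·1000)/870)·1000 = 25.58 L/s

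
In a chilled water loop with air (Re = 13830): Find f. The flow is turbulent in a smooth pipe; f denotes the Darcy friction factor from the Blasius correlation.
Formula: f = \frac{0.316}{Re^{0.25}}
f = 0.316/13830^0.25 = 0.02914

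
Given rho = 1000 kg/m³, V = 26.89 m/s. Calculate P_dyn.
Formula: P_{dyn} = \frac{1}{2} \rho V^2
P_dyn = 0.5·1000·26.89²/1000 = 361.5 kPa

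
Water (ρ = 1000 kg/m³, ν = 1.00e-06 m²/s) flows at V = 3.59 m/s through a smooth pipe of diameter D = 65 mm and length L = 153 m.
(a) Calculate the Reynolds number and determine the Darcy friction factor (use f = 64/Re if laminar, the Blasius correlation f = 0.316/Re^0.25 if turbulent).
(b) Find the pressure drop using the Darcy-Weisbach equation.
(a) Re = V·D/ν = 3.59·0.065/1.00e-06 = 233350 → turbulent (Re > 4000); f = 0.316/Re^0.25 = 0.316/233350^0.25 = 0.014378 (Blasius is strictly valid for Re ≲ 1e5; used here as the smooth-pipe estimate the problem specifies)
(b) Darcy-Weisbach: ΔP = f·(L/D)·½ρV²/1000 = 0.014378·(153/0.065)·½·1000·3.59²/1000 = 218.1 kPa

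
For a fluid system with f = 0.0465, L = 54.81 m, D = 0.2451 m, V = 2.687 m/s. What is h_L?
Formula: h_L = f \frac{L}{D} \frac{V^2}{2g}
h_L = 0.0465·(54.81/0.2451)·2.687²/(2·9.81) = 3.827 m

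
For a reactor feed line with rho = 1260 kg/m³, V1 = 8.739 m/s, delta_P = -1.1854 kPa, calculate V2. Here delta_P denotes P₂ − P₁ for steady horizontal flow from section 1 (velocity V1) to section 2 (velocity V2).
Formula: \Delta P = \frac{1}{2} \rho (V_1^2 - V_2^2)
Substituting knowns: -1.1854 = 0.5·1260·(8.739² − V2²)/1000
Solving for V2: V2 = √(8.739² − 2·(-1.1854·1000)/1260) = 8.846 m/s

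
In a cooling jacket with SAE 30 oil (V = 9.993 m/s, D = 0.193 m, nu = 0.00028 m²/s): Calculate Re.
Formula: Re = \frac{V D}{\nu}
Re = 9.993·0.193/0.00028 = 6888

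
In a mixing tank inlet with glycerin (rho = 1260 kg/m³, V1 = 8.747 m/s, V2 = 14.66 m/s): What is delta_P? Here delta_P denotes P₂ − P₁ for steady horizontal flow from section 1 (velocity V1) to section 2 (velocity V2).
Formula: \Delta P = \frac{1}{2} \rho (V_1^2 - V_2^2)
delta_P = 0.5·1260·(8.747² − 14.66²)/1000 = -87.2 kPa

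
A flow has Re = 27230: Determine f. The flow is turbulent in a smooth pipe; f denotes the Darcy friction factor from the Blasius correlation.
Formula: f = \frac{0.316}{Re^{0.25}}
f = 0.316/27230^0.25 = 0.0246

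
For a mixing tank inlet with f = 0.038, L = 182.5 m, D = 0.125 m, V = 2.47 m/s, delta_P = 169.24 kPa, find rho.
Formula: \Delta P = f \frac{L}{D} \frac{\rho V^2}{2}
Substituting knowns: 169.24 = 0.038·(182.5/0.125)·0.5·rho·2.47²/1000
Solving for rho: rho = (169.24·1000)/(0.038·(182.5/0.125)·0.5·2.47²) = 1000 kg/m³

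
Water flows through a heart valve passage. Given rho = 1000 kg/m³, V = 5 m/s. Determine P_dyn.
Formula: P_{dyn} = \frac{1}{2} \rho V^2
P_dyn = 0.5·1000·5²/1000 = 12.5 kPa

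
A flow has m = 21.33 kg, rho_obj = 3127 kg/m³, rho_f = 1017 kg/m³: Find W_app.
Formula: W_{app} = mg\left(1 - \frac{\rho_f}{\rho_{obj}}\right)
W_app = 21.33·9.81·(1 − 1017/3127) = 141.2 N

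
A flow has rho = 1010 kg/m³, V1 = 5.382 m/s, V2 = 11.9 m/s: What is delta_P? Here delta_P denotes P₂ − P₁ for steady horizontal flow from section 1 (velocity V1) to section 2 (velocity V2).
Formula: \Delta P = \frac{1}{2} \rho (V_1^2 - V_2^2)
delta_P = 0.5·1010·(5.382² − 11.9²)/1000 = -56.89 kPa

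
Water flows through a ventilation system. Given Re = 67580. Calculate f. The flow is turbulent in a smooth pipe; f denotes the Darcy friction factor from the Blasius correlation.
Formula: f = \frac{0.316}{Re^{0.25}}
f = 0.316/67580^0.25 = 0.0196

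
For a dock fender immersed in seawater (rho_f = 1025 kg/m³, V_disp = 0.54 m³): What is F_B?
Formula: F_B = \rho_f g V_{disp}
F_B = 1025·9.81·0.54 = 5430 N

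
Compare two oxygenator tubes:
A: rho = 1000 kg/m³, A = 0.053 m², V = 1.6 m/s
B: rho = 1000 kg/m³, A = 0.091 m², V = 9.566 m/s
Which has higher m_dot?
m_dot(A) = 84.8 kg/s, m_dot(B) = 870.5 kg/s. Answer: B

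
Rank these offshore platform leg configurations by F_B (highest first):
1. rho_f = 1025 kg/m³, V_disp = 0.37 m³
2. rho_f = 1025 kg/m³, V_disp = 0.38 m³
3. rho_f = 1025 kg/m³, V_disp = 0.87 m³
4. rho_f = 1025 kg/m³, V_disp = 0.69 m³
Case 1: F_B = 3720 N
Case 2: F_B = 3821 N
Case 3: F_B = 8748 N
Case 4: F_B = 6938 N
Ranking (highest first): 3, 4, 2, 1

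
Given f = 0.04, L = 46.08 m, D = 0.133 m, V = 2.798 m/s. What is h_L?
Formula: h_L = f \frac{L}{D} \frac{V^2}{2g}
h_L = 0.04·(46.08/0.133)·2.798²/(2·9.81) = 5.53 m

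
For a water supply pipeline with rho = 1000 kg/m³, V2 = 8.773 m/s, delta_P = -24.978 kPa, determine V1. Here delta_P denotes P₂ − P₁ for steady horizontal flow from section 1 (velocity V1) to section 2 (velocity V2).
Formula: \Delta P = \frac{1}{2} \rho (V_1^2 - V_2^2)
Substituting knowns: -24.978 = 0.5·1000·(V1² − 8.773²)/1000
Solving for V1: V1 = √(8.773² + 2·(-24.978·1000)/1000) = 5.197 m/s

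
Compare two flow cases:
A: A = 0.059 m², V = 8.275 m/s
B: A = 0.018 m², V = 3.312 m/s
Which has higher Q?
Q(A) = 488.2 L/s, Q(B) = 59.62 L/s. Answer: A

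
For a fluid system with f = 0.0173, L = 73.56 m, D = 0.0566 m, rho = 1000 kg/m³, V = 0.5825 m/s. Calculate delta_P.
Formula: \Delta P = f \frac{L}{D} \frac{\rho V^2}{2}
delta_P = 0.0173·(73.56/0.0566)·0.5·1000·0.5825²/1000 = 3.814 kPa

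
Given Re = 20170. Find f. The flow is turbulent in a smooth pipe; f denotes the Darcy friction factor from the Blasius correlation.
Formula: f = \frac{0.316}{Re^{0.25}}
f = 0.316/20170^0.25 = 0.02652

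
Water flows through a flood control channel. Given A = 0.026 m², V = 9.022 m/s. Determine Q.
Formula: Q = A V
Q = 0.026·9.022·1000 = 234.6 L/s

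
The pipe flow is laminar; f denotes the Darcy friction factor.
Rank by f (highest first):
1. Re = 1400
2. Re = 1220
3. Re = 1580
Case 1: f = 0.04571
Case 2: f = 0.05246
Case 3: f = 0.04051
Ranking (highest first): 2, 1, 3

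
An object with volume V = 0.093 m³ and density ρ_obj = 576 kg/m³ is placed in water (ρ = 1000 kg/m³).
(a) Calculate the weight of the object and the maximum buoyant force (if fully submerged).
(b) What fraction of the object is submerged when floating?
(a) W=rho_obj*g*V=576*9.81*0.093=525.5 N; F_B(max)=rho*g*V=1000*9.81*0.093=912.3 N
(b) Floating fraction=rho_obj/rho=576/1000=0.576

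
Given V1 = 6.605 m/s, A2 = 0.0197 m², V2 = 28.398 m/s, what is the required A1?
Formula: V_2 = \frac{A_1 V_1}{A_2}
Substituting knowns: 28.398 = A1·6.605/0.0197
Solving for A1: A1 = 28.398·0.0197/6.605 = 0.0847 m²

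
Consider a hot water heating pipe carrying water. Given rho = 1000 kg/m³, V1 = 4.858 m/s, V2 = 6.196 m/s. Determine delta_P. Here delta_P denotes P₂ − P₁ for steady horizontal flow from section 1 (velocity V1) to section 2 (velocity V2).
Formula: \Delta P = \frac{1}{2} \rho (V_1^2 - V_2^2)
delta_P = 0.5·1000·(4.858² − 6.196²)/1000 = -7.395 kPa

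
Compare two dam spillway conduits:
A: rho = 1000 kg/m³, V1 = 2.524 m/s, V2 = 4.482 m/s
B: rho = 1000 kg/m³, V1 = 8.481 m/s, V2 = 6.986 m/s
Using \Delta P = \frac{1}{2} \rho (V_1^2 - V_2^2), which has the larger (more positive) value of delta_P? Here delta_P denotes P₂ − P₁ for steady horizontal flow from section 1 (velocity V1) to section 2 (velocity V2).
delta_P(A) = -6.859 kPa, delta_P(B) = 11.56 kPa. Answer: B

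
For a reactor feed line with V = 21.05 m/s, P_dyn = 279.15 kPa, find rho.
Formula: P_{dyn} = \frac{1}{2} \rho V^2
Substituting knowns: 279.15 = 0.5·rho·21.05²/1000
Solving for rho: rho = 2·(279.15·1000)/21.05² = 1260 kg/m³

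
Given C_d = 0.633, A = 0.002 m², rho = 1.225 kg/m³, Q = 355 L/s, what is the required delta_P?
Formula: Q = C_d A \sqrt{\frac{2 \Delta P}{\rho}}
Substituting knowns: 355 = 0.633·0.002·√(2·(delta_P·1000)/1.225)·1000
Solving for delta_P: delta_P = ((355/1000)/(0.633·0.002))²·1.225/2/1000 = 48.16 kPa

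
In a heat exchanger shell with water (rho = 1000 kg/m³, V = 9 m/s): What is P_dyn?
Formula: P_{dyn} = \frac{1}{2} \rho V^2
P_dyn = 0.5·1000·9²/1000 = 40.5 kPa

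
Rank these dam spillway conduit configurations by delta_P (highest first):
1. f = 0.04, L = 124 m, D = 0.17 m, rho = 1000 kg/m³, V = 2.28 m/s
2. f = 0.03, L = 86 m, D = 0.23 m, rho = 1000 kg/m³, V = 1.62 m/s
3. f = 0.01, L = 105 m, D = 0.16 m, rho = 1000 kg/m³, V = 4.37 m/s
Case 1: delta_P = 75.84 kPa
Case 2: delta_P = 14.72 kPa
Case 3: delta_P = 62.66 kPa
Ranking (highest first): 1, 3, 2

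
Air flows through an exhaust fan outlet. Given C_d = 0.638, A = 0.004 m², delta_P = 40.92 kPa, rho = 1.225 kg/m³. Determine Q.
Formula: Q = C_d A \sqrt{\frac{2 \Delta P}{\rho}}
Q = 0.638·0.004·√(2·(40.92·1000)/1.225)·1000 = 659.6 L/s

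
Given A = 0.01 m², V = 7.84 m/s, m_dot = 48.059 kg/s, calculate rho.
Formula: \dot{m} = \rho A V
Substituting knowns: 48.059 = rho·0.01·7.84
Solving for rho: rho = 48.059/(0.01·7.84) = 613 kg/m³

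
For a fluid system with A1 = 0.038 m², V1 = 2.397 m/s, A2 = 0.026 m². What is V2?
Formula: V_2 = \frac{A_1 V_1}{A_2}
V2 = 0.038·2.397/0.026 = 3.503 m/s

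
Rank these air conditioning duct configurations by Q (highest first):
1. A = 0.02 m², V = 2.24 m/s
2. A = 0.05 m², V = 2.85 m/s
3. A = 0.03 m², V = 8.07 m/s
Case 1: Q = 44.8 L/s
Case 2: Q = 142.5 L/s
Case 3: Q = 242.1 L/s
Ranking (highest first): 3, 2, 1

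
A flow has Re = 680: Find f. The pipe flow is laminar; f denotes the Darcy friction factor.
Formula: f = \frac{64}{Re}
f = 64/680 = 0.09412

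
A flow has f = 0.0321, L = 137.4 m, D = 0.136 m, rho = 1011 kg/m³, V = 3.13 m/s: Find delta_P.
Formula: \Delta P = f \frac{L}{D} \frac{\rho V^2}{2}
delta_P = 0.0321·(137.4/0.136)·0.5·1011·3.13²/1000 = 160.6 kPa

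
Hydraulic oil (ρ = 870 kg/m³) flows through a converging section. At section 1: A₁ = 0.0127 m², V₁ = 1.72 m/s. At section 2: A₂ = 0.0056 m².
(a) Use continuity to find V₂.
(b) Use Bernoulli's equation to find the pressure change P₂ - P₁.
(a) Continuity: A₁V₁=A₂V₂ -> V₂=A₁V₁/A₂=0.0127*1.72/0.0056=3.90 m/s
(b) Bernoulli: P₂-P₁=0.5*rho*(V₁^2-V₂^2)/1000=0.5*870*(1.72^2-3.90^2)/1000=-5.329 kPa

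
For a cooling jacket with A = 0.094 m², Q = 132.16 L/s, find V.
Formula: Q = A V
Substituting knowns: 132.16 = 0.094·V·1000
Solving for V: V = (132.16/1000)/0.094 = 1.406 m/s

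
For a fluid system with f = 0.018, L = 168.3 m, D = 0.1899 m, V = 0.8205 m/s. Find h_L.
Formula: h_L = f \frac{L}{D} \frac{V^2}{2g}
h_L = 0.018·(168.3/0.1899)·0.8205²/(2·9.81) = 0.5474 m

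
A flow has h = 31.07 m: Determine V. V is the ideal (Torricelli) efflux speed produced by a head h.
Formula: V = \sqrt{2 g h}
V = √(2·9.81·31.07) = 24.69 m/s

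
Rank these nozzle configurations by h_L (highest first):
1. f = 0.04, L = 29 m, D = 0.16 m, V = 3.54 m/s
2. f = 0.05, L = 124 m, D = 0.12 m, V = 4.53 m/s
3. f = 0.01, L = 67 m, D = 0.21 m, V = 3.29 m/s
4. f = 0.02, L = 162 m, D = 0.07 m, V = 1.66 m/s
Case 1: h_L = 4.631 m
Case 2: h_L = 54.04 m
Case 3: h_L = 1.76 m
Case 4: h_L = 6.501 m
Ranking (highest first): 2, 4, 1, 3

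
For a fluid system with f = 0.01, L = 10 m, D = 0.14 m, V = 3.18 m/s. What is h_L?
Formula: h_L = f \frac{L}{D} \frac{V^2}{2g}
h_L = 0.01·(10/0.14)·3.18²/(2·9.81) = 0.3682 m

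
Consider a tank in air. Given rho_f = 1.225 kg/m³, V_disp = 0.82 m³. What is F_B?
Formula: F_B = \rho_f g V_{disp}
F_B = 1.225·9.81·0.82 = 9.854 N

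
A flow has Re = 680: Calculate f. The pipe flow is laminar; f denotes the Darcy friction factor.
Formula: f = \frac{64}{Re}
f = 64/680 = 0.09412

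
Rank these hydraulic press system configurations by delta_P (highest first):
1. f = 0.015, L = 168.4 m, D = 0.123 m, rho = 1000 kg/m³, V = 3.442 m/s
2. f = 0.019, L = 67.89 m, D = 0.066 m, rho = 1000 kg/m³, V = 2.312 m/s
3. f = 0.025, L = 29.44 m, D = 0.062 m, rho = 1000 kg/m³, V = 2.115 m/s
Case 1: delta_P = 121.7 kPa
Case 2: delta_P = 52.23 kPa
Case 3: delta_P = 26.55 kPa
Ranking (highest first): 1, 2, 3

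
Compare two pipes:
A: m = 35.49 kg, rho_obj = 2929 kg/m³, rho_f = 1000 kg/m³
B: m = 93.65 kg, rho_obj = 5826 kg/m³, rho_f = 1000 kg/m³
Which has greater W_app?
W_app(A) = 229.3 N, W_app(B) = 761 N. Answer: B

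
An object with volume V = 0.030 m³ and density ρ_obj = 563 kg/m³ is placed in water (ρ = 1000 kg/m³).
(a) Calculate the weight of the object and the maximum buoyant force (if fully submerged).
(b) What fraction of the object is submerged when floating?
(a) W=rho_obj*g*V=563*9.81*0.030=165.7 N; F_B(max)=rho*g*V=1000*9.81*0.030=294.3 N
(b) Floating fraction=rho_obj/rho=563/1000=0.563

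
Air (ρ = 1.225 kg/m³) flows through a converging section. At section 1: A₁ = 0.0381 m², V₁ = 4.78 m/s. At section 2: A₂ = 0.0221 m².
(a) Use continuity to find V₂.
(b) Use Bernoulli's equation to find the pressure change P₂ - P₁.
(a) Continuity: A₁V₁=A₂V₂ -> V₂=A₁V₁/A₂=0.0381*4.78/0.0221=8.24 m/s
(b) Bernoulli: P₂-P₁=0.5*rho*(V₁^2-V₂^2)/1000=0.5*1.225*(4.78^2-8.24^2)/1000=-0.02759 kPa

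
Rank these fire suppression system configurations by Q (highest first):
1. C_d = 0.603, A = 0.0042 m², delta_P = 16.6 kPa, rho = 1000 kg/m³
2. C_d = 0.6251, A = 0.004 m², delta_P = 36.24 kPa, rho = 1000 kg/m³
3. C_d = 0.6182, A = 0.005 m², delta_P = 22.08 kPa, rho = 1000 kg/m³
Case 1: Q = 14.59 L/s
Case 2: Q = 21.29 L/s
Case 3: Q = 20.54 L/s
Ranking (highest first): 2, 3, 1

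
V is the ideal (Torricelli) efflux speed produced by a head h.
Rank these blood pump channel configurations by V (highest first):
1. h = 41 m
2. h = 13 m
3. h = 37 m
Case 1: V = 28.36 m/s
Case 2: V = 15.97 m/s
Case 3: V = 26.94 m/s
Ranking (highest first): 1, 3, 2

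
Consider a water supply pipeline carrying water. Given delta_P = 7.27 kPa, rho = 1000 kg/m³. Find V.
Formula: V = \sqrt{\frac{2 \Delta P}{\rho}}
V = √(2·(7.27·1000)/1000) = 3.813 m/s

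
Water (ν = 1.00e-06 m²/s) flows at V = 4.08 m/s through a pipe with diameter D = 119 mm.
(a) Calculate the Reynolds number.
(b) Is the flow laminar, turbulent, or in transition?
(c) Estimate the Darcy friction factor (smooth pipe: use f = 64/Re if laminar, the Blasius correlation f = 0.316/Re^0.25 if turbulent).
(a) Re = V·D/ν = 4.08·0.119/1.00e-06 = 485520
(b) Flow regime: turbulent (Re > 4000)
(c) Friction factor: f = 0.316/Re^0.25 = 0.316/485520^0.25 = 0.01197 (Blasius is strictly valid for Re ≲ 1e5; used here as the smooth-pipe estimate the problem specifies)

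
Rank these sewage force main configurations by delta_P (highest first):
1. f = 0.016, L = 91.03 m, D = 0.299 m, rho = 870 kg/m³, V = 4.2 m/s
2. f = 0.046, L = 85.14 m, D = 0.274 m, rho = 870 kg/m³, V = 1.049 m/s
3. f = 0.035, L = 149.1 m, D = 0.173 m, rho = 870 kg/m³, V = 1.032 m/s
Case 1: delta_P = 37.38 kPa
Case 2: delta_P = 6.842 kPa
Case 3: delta_P = 13.97 kPa
Ranking (highest first): 1, 3, 2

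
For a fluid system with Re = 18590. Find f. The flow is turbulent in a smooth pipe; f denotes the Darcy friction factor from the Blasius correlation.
Formula: f = \frac{0.316}{Re^{0.25}}
f = 0.316/18590^0.25 = 0.02706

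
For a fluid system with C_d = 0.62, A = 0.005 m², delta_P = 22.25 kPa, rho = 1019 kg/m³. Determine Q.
Formula: Q = C_d A \sqrt{\frac{2 \Delta P}{\rho}}
Q = 0.62·0.005·√(2·(22.25·1000)/1019)·1000 = 20.49 L/s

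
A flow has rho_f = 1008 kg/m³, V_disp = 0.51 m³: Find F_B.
Formula: F_B = \rho_f g V_{disp}
F_B = 1008·9.81·0.51 = 5043 N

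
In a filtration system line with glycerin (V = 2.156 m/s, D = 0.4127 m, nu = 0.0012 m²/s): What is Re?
Formula: Re = \frac{V D}{\nu}
Re = 2.156·0.4127/0.0012 = 741.5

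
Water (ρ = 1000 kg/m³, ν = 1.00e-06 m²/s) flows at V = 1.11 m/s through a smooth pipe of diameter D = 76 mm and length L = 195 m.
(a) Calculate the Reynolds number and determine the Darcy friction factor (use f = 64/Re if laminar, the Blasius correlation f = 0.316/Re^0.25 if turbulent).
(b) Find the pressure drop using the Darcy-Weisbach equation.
(a) Re = V·D/ν = 1.11·0.076/1.00e-06 = 84360 → turbulent (Re > 4000); f = 0.316/Re^0.25 = 0.316/84360^0.25 = 0.018542
(b) Darcy-Weisbach: ΔP = f·(L/D)·½ρV²/1000 = 0.018542·(195/0.076)·½·1000·1.11²/1000 = 29.31 kPa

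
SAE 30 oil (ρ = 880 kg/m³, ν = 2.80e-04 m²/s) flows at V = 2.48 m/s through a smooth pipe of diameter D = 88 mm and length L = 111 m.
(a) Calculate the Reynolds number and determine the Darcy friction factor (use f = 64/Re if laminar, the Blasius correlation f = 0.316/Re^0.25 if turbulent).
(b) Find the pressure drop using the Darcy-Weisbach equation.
(a) Re = V·D/ν = 2.48·0.088/2.80e-04 = 779.43 → laminar (Re < 2300); f = 64/Re = 64/779.43 = 0.082111
(b) Darcy-Weisbach: ΔP = f·(L/D)·½ρV²/1000 = 0.082111·(111/0.088)·½·880·2.48²/1000 = 280.3 kPa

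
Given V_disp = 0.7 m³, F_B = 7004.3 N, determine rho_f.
Formula: F_B = \rho_f g V_{disp}
Substituting knowns: 7004.3 = rho_f·9.81·0.7
Solving for rho_f: rho_f = 7004.3/(9.81·0.7) = 1020 kg/m³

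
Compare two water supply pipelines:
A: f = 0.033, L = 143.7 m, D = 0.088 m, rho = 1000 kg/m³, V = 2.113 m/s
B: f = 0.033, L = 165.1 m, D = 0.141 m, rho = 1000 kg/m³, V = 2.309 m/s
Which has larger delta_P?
delta_P(A) = 120.3 kPa, delta_P(B) = 103 kPa. Answer: A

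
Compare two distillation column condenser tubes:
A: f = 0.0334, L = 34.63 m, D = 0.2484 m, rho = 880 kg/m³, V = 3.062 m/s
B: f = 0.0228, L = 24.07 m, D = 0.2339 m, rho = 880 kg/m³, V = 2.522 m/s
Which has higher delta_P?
delta_P(A) = 19.21 kPa, delta_P(B) = 6.566 kPa. Answer: A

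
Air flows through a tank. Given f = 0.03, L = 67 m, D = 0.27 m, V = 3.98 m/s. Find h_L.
Formula: h_L = f \frac{L}{D} \frac{V^2}{2g}
h_L = 0.03·(67/0.27)·3.98²/(2·9.81) = 6.01 m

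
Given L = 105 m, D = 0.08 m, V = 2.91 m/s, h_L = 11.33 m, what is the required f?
Formula: h_L = f \frac{L}{D} \frac{V^2}{2g}
Substituting knowns: 11.33 = f·(105/0.08)·2.91²/(2·9.81)
Solving for f: f = 11.33·2·9.81/((105/0.08)·2.91²) = 0.02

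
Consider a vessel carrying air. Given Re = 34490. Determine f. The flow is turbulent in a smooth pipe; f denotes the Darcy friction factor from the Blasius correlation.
Formula: f = \frac{0.316}{Re^{0.25}}
f = 0.316/34490^0.25 = 0.02319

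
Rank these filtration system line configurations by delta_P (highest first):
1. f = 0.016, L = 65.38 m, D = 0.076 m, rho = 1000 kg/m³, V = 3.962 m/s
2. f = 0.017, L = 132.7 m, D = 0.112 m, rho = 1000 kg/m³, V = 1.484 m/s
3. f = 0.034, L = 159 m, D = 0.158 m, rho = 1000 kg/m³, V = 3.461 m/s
Case 1: delta_P = 108 kPa
Case 2: delta_P = 22.18 kPa
Case 3: delta_P = 204.9 kPa
Ranking (highest first): 3, 1, 2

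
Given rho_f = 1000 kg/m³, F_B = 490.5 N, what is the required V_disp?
Formula: F_B = \rho_f g V_{disp}
Substituting knowns: 490.5 = 1000·9.81·V_disp
Solving for V_disp: V_disp = 490.5/(1000·9.81) = 0.05 m³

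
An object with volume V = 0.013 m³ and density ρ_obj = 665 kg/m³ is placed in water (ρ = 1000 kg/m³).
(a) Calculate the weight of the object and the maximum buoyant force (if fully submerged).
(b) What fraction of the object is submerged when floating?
(a) W=rho_obj*g*V=665*9.81*0.013=84.8 N; F_B(max)=rho*g*V=1000*9.81*0.013=127.5 N
(b) Floating fraction=rho_obj/rho=665/1000=0.665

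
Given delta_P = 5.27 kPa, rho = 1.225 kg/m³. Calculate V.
Formula: V = \sqrt{\frac{2 \Delta P}{\rho}}
V = √(2·(5.27·1000)/1.225) = 92.76 m/s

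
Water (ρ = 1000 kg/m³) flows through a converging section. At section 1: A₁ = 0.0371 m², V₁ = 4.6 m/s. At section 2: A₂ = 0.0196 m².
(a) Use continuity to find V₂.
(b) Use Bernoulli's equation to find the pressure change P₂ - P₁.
(a) Continuity: A₁V₁=A₂V₂ -> V₂=A₁V₁/A₂=0.0371*4.6/0.0196=8.71 m/s
(b) Bernoulli: P₂-P₁=0.5*rho*(V₁^2-V₂^2)/1000=0.5*1000*(4.6^2-8.71^2)/1000=-27.35 kPa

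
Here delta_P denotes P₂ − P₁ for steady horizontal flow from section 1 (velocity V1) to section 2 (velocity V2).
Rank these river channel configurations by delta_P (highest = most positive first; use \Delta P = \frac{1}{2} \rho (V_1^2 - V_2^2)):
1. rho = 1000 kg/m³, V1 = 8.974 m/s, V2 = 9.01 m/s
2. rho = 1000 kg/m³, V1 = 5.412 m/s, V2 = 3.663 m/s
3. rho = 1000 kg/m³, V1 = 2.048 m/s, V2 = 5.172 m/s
Case 1: delta_P = -0.3237 kPa
Case 2: delta_P = 7.936 kPa
Case 3: delta_P = -11.28 kPa
Ranking (highest first): 2, 1, 3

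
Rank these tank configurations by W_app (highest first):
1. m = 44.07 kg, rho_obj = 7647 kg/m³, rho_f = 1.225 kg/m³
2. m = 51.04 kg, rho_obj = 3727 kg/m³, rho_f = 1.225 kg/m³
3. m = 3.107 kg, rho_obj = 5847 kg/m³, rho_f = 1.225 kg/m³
Case 1: W_app = 432.3 N
Case 2: W_app = 500.5 N
Case 3: W_app = 30.47 N
Ranking (highest first): 2, 1, 3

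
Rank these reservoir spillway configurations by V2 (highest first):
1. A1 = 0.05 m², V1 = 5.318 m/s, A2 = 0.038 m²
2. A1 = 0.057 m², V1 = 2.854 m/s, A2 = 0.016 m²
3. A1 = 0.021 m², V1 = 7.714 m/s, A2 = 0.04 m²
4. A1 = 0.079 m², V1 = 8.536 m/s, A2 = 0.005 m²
Case 1: V2 = 6.997 m/s
Case 2: V2 = 10.17 m/s
Case 3: V2 = 4.05 m/s
Case 4: V2 = 134.9 m/s
Ranking (highest first): 4, 2, 1, 3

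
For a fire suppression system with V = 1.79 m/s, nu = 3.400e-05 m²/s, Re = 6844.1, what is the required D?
Formula: Re = \frac{V D}{\nu}
Substituting knowns: 6844.1 = 1.79·D/3.400e-05
Solving for D: D = 6844.1·3.400e-05/1.79 = 0.13 m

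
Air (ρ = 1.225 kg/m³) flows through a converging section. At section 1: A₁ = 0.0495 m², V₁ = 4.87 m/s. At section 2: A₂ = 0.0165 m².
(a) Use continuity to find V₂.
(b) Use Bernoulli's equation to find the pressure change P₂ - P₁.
(a) Continuity: A₁V₁=A₂V₂ -> V₂=A₁V₁/A₂=0.0495*4.87/0.0165=14.61 m/s
(b) Bernoulli: P₂-P₁=0.5*rho*(V₁^2-V₂^2)/1000=0.5*1.225*(4.87^2-14.61^2)/1000=-0.1162 kPa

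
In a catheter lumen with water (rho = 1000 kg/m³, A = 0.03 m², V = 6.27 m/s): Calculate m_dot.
Formula: \dot{m} = \rho A V
m_dot = 1000·0.03·6.27 = 188.1 kg/s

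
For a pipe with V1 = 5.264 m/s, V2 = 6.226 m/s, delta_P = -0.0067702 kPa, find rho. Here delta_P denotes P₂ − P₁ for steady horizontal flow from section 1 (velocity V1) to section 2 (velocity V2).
Formula: \Delta P = \frac{1}{2} \rho (V_1^2 - V_2^2)
Substituting knowns: -0.0067702 = 0.5·rho·(5.264² − 6.226²)/1000
Solving for rho: rho = 2·(-0.0067702·1000)/(5.264² − 6.226²) = 1.225 kg/m³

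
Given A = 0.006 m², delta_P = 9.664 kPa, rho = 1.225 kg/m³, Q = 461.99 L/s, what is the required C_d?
Formula: Q = C_d A \sqrt{\frac{2 \Delta P}{\rho}}
Substituting knowns: 461.99 = C_d·0.006·√(2·(9.664·1000)/1.225)·1000
Solving for C_d: C_d = (461.99/1000)/(0.006·√(2·(9.664·1000)/1.225)) = 0.613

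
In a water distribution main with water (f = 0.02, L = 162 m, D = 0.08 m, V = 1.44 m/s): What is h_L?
Formula: h_L = f \frac{L}{D} \frac{V^2}{2g}
h_L = 0.02·(162/0.08)·1.44²/(2·9.81) = 4.28 m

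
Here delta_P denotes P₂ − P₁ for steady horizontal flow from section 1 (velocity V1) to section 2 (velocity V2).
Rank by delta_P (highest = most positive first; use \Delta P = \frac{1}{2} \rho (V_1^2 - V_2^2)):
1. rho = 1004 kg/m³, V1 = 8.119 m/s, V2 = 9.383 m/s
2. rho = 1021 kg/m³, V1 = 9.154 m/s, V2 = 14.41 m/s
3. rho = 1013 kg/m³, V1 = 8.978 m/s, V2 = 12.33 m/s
Case 1: delta_P = -11.11 kPa
Case 2: delta_P = -63.23 kPa
Case 3: delta_P = -36.18 kPa
Ranking (highest first): 1, 3, 2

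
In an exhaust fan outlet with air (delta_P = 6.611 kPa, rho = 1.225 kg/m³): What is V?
Formula: V = \sqrt{\frac{2 \Delta P}{\rho}}
V = √(2·(6.611·1000)/1.225) = 103.9 m/s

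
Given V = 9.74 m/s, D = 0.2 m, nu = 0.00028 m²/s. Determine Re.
Formula: Re = \frac{V D}{\nu}
Re = 9.74·0.2/0.00028 = 6957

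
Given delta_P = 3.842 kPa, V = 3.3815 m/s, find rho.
Formula: V = \sqrt{\frac{2 \Delta P}{\rho}}
Substituting knowns: 3.3815 = √(2·(3.842·1000)/rho)
Solving for rho: rho = 2·(3.842·1000)/3.3815² = 672 kg/m³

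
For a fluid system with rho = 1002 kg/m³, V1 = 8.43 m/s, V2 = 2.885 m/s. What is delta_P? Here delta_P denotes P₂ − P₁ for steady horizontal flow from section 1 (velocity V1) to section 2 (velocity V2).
Formula: \Delta P = \frac{1}{2} \rho (V_1^2 - V_2^2)
delta_P = 0.5·1002·(8.43² − 2.885²)/1000 = 31.43 kPa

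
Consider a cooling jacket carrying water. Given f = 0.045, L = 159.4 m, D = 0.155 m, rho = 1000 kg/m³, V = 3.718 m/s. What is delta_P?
Formula: \Delta P = f \frac{L}{D} \frac{\rho V^2}{2}
delta_P = 0.045·(159.4/0.155)·0.5·1000·3.718²/1000 = 319.9 kPa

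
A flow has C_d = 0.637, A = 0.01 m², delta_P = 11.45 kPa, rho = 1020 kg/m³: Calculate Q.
Formula: Q = C_d A \sqrt{\frac{2 \Delta P}{\rho}}
Q = 0.637·0.01·√(2·(11.45·1000)/1020)·1000 = 30.18 L/s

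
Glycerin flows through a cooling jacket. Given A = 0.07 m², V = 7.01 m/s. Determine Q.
Formula: Q = A V
Q = 0.07·7.01·1000 = 490.7 L/s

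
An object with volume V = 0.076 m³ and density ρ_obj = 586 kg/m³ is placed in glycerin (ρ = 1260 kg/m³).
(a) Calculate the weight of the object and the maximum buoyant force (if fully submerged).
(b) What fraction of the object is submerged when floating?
(a) W=rho_obj*g*V=586*9.81*0.076=436.9 N; F_B(max)=rho*g*V=1260*9.81*0.076=939.4 N
(b) Floating fraction=rho_obj/rho=586/1260=0.465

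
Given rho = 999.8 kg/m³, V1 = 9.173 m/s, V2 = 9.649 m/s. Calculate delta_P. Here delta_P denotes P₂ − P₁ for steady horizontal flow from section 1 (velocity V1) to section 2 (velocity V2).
Formula: \Delta P = \frac{1}{2} \rho (V_1^2 - V_2^2)
delta_P = 0.5·999.8·(9.173² − 9.649²)/1000 = -4.479 kPa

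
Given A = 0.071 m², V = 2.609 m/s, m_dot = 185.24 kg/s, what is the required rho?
Formula: \dot{m} = \rho A V
Substituting knowns: 185.24 = rho·0.071·2.609
Solving for rho: rho = 185.24/(0.071·2.609) = 1000 kg/m³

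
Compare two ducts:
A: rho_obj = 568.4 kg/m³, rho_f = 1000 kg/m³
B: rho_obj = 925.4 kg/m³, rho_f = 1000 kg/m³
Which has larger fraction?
fraction(A) = 0.5684, fraction(B) = 0.9254. Answer: B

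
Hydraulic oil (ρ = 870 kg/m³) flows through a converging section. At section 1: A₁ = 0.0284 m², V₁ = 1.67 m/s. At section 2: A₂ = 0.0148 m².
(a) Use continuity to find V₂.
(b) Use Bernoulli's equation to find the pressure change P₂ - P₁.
(a) Continuity: A₁V₁=A₂V₂ -> V₂=A₁V₁/A₂=0.0284*1.67/0.0148=3.20 m/s
(b) Bernoulli: P₂-P₁=0.5*rho*(V₁^2-V₂^2)/1000=0.5*870*(1.67^2-3.20^2)/1000=-3.241 kPa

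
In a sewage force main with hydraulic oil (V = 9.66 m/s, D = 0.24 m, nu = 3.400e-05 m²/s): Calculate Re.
Formula: Re = \frac{V D}{\nu}
Re = 9.66·0.24/3.400e-05 = 68188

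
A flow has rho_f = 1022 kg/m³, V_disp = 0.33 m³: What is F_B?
Formula: F_B = \rho_f g V_{disp}
F_B = 1022·9.81·0.33 = 3309 N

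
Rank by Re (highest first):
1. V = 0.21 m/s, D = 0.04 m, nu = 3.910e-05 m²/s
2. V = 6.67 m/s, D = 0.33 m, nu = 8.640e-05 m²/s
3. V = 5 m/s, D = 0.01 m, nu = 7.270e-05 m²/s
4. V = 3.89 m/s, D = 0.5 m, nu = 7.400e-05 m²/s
Case 1: Re = 214.8
Case 2: Re = 25476
Case 3: Re = 687.8
Case 4: Re = 26284
Ranking (highest first): 4, 2, 3, 1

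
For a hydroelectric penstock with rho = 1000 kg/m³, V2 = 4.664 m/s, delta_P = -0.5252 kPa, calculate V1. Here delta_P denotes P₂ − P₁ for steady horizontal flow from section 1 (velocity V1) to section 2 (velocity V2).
Formula: \Delta P = \frac{1}{2} \rho (V_1^2 - V_2^2)
Substituting knowns: -0.5252 = 0.5·1000·(V1² − 4.664²)/1000
Solving for V1: V1 = √(4.664² + 2·(-0.5252·1000)/1000) = 4.55 m/s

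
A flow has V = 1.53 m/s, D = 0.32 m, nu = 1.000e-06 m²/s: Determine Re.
Formula: Re = \frac{V D}{\nu}
Re = 1.53·0.32/1.000e-06 = 489600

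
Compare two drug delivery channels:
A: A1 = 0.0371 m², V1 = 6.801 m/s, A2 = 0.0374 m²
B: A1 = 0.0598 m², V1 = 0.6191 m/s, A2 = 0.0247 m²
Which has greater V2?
V2(A) = 6.746 m/s, V2(B) = 1.499 m/s. Answer: A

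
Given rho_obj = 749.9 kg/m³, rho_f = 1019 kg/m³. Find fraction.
Formula: f_{sub} = \frac{\rho_{obj}}{\rho_f}
fraction = 749.9/1019 = 0.7359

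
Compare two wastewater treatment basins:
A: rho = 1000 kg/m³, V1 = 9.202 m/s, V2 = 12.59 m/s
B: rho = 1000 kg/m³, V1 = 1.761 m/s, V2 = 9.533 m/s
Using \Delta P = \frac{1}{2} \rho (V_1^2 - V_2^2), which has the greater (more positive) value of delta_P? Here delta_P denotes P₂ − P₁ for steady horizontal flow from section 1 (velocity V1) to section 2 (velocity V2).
delta_P(A) = -36.92 kPa, delta_P(B) = -43.89 kPa. Answer: A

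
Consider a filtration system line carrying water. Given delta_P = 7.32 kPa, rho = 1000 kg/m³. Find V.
Formula: V = \sqrt{\frac{2 \Delta P}{\rho}}
V = √(2·(7.32·1000)/1000) = 3.826 m/s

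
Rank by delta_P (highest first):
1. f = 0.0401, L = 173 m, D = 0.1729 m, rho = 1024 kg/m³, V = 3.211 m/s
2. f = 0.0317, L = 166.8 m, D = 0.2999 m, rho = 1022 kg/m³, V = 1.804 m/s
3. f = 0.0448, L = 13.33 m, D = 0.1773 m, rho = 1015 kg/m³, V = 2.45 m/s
Case 1: delta_P = 211.8 kPa
Case 2: delta_P = 29.32 kPa
Case 3: delta_P = 10.26 kPa
Ranking (highest first): 1, 2, 3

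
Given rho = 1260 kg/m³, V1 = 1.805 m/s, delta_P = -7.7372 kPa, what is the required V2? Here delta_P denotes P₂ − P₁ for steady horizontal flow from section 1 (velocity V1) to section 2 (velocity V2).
Formula: \Delta P = \frac{1}{2} \rho (V_1^2 - V_2^2)
Substituting knowns: -7.7372 = 0.5·1260·(1.805² − V2²)/1000
Solving for V2: V2 = √(1.805² − 2·(-7.7372·1000)/1260) = 3.942 m/s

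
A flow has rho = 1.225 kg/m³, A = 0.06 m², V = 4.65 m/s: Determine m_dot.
Formula: \dot{m} = \rho A V
m_dot = 1.225·0.06·4.65 = 0.3418 kg/s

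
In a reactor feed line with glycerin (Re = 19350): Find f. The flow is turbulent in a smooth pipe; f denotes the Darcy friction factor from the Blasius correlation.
Formula: f = \frac{0.316}{Re^{0.25}}
f = 0.316/19350^0.25 = 0.02679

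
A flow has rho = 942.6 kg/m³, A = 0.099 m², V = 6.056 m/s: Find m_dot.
Formula: \dot{m} = \rho A V
m_dot = 942.6·0.099·6.056 = 565.1 kg/s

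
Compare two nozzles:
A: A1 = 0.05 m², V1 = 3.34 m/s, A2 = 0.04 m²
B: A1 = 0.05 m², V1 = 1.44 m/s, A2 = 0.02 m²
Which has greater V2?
V2(A) = 4.175 m/s, V2(B) = 3.6 m/s. Answer: A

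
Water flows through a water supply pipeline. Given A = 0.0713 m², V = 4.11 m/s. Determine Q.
Formula: Q = A V
Q = 0.0713·4.11·1000 = 293 L/s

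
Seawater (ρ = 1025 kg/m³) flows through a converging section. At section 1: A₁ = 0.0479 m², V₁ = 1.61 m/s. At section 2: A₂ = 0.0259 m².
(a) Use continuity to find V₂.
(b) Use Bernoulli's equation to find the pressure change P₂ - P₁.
(a) Continuity: A₁V₁=A₂V₂ -> V₂=A₁V₁/A₂=0.0479*1.61/0.0259=2.98 m/s
(b) Bernoulli: P₂-P₁=0.5*rho*(V₁^2-V₂^2)/1000=0.5*1025*(1.61^2-2.98^2)/1000=-3.223 kPa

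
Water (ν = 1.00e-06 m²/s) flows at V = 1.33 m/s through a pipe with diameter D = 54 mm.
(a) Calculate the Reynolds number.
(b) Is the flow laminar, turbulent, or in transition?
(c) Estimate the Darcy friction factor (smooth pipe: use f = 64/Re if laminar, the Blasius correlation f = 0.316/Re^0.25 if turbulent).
(a) Re = V·D/ν = 1.33·0.054/1.00e-06 = 71820
(b) Flow regime: turbulent (Re > 4000)
(c) Friction factor: f = 0.316/Re^0.25 = 0.316/71820^0.25 = 0.0193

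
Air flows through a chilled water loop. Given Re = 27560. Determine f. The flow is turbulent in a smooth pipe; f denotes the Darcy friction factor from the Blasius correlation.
Formula: f = \frac{0.316}{Re^{0.25}}
f = 0.316/27560^0.25 = 0.02453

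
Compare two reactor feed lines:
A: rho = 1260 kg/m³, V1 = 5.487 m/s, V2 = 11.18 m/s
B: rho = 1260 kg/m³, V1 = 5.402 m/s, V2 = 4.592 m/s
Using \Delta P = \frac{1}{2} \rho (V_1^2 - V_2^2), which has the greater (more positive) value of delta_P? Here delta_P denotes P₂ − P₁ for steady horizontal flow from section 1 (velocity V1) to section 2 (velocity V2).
delta_P(A) = -59.78 kPa, delta_P(B) = 5.1 kPa. Answer: B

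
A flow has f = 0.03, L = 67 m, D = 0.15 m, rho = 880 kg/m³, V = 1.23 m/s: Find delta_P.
Formula: \Delta P = f \frac{L}{D} \frac{\rho V^2}{2}
delta_P = 0.03·(67/0.15)·0.5·880·1.23²/1000 = 8.92 kPa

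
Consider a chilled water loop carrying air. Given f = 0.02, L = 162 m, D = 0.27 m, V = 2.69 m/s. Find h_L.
Formula: h_L = f \frac{L}{D} \frac{V^2}{2g}
h_L = 0.02·(162/0.27)·2.69²/(2·9.81) = 4.426 m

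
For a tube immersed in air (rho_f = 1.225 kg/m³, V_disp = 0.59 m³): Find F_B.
Formula: F_B = \rho_f g V_{disp}
F_B = 1.225·9.81·0.59 = 7.09 N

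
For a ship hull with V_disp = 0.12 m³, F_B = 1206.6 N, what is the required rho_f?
Formula: F_B = \rho_f g V_{disp}
Substituting knowns: 1206.6 = rho_f·9.81·0.12
Solving for rho_f: rho_f = 1206.6/(9.81·0.12) = 1025 kg/m³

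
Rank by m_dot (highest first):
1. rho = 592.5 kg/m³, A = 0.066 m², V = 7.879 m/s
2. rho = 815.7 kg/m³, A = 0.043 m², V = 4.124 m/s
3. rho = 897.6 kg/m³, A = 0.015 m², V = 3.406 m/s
Case 1: m_dot = 308.1 kg/s
Case 2: m_dot = 144.6 kg/s
Case 3: m_dot = 45.86 kg/s
Ranking (highest first): 1, 2, 3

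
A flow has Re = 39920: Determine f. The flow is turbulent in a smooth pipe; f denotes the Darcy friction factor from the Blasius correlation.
Formula: f = \frac{0.316}{Re^{0.25}}
f = 0.316/39920^0.25 = 0.02236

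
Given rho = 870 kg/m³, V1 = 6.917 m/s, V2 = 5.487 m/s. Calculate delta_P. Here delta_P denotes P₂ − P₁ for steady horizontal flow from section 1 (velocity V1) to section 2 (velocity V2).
Formula: \Delta P = \frac{1}{2} \rho (V_1^2 - V_2^2)
delta_P = 0.5·870·(6.917² − 5.487²)/1000 = 7.716 kPa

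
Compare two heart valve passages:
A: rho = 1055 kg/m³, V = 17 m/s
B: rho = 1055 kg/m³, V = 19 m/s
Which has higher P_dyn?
P_dyn(A) = 152.4 kPa, P_dyn(B) = 190.4 kPa. Answer: B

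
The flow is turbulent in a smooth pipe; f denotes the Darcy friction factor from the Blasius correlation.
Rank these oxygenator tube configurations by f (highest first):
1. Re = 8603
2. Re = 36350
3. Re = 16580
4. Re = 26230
Case 1: f = 0.03281
Case 2: f = 0.02289
Case 3: f = 0.02785
Case 4: f = 0.02483
Ranking (highest first): 1, 3, 4, 2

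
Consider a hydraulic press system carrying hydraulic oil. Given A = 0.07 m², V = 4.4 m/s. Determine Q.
Formula: Q = A V
Q = 0.07·4.4·1000 = 308 L/s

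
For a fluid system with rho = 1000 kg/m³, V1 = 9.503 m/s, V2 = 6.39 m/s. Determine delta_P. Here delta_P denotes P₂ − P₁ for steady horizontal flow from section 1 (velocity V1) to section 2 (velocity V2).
Formula: \Delta P = \frac{1}{2} \rho (V_1^2 - V_2^2)
delta_P = 0.5·1000·(9.503² − 6.39²)/1000 = 24.74 kPa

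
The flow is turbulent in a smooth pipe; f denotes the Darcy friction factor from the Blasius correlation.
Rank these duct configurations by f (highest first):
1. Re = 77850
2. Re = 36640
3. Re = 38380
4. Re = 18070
Case 1: f = 0.01892
Case 2: f = 0.02284
Case 3: f = 0.02258
Case 4: f = 0.02726
Ranking (highest first): 4, 2, 3, 1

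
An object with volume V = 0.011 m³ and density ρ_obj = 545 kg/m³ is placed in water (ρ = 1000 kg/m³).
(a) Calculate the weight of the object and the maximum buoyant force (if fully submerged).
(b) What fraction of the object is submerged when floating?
(a) W=rho_obj*g*V=545*9.81*0.011=58.8 N; F_B(max)=rho*g*V=1000*9.81*0.011=107.9 N
(b) Floating fraction=rho_obj/rho=545/1000=0.545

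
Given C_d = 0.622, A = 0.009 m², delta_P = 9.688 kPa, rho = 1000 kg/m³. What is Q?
Formula: Q = C_d A \sqrt{\frac{2 \Delta P}{\rho}}
Q = 0.622·0.009·√(2·(9.688·1000)/1000)·1000 = 24.64 L/s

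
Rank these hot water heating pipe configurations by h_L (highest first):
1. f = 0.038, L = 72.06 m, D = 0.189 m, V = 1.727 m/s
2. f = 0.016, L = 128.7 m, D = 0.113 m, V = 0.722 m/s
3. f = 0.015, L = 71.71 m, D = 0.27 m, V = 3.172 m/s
Case 1: h_L = 2.202 m
Case 2: h_L = 0.4842 m
Case 3: h_L = 2.043 m
Ranking (highest first): 1, 3, 2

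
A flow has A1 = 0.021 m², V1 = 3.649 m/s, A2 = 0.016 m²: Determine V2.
Formula: V_2 = \frac{A_1 V_1}{A_2}
V2 = 0.021·3.649/0.016 = 4.789 m/s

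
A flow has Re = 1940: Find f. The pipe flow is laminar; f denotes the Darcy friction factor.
Formula: f = \frac{64}{Re}
f = 64/1940 = 0.03299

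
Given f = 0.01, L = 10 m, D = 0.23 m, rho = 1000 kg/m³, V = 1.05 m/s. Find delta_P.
Formula: \Delta P = f \frac{L}{D} \frac{\rho V^2}{2}
delta_P = 0.01·(10/0.23)·0.5·1000·1.05²/1000 = 0.2397 kPa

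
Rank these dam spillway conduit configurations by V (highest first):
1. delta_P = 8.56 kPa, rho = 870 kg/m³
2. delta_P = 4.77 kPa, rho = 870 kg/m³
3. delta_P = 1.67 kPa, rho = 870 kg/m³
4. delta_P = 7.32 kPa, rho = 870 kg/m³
Case 1: V = 4.436 m/s
Case 2: V = 3.311 m/s
Case 3: V = 1.959 m/s
Case 4: V = 4.102 m/s
Ranking (highest first): 1, 4, 2, 3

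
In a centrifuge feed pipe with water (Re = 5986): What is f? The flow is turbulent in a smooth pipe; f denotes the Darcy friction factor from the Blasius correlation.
Formula: f = \frac{0.316}{Re^{0.25}}
f = 0.316/5986^0.25 = 0.03593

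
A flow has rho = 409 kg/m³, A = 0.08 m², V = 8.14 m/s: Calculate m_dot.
Formula: \dot{m} = \rho A V
m_dot = 409·0.08·8.14 = 266.3 kg/s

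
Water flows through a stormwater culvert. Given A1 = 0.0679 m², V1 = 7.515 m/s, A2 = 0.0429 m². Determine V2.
Formula: V_2 = \frac{A_1 V_1}{A_2}
V2 = 0.0679·7.515/0.0429 = 11.89 m/s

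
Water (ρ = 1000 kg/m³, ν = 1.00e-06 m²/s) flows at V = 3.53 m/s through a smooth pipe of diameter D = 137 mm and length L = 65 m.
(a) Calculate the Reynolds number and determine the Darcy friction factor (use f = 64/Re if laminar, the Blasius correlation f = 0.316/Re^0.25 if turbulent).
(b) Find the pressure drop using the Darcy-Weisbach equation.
(a) Re = V·D/ν = 3.53·0.137/1.00e-06 = 483610 → turbulent (Re > 4000); f = 0.316/Re^0.25 = 0.316/483610^0.25 = 0.011983 (Blasius is strictly valid for Re ≲ 1e5; used here as the smooth-pipe estimate the problem specifies)
(b) Darcy-Weisbach: ΔP = f·(L/D)·½ρV²/1000 = 0.011983·(65/0.137)·½·1000·3.53²/1000 = 35.42 kPa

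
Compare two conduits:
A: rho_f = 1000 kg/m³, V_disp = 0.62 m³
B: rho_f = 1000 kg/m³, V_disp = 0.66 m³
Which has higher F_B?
F_B(A) = 6082 N, F_B(B) = 6475 N. Answer: B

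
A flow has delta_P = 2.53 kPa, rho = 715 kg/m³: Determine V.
Formula: V = \sqrt{\frac{2 \Delta P}{\rho}}
V = √(2·(2.53·1000)/715) = 2.66 m/s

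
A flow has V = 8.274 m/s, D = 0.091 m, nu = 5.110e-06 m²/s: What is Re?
Formula: Re = \frac{V D}{\nu}
Re = 8.274·0.091/5.110e-06 = 147345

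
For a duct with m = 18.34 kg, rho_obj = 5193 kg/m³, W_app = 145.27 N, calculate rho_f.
Formula: W_{app} = mg\left(1 - \frac{\rho_f}{\rho_{obj}}\right)
Substituting knowns: 145.27 = 18.34·9.81·(1 − rho_f/5193)
Solving for rho_f: rho_f = 5193·(1 − 145.27/(18.34·9.81)) = 1000 kg/m³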